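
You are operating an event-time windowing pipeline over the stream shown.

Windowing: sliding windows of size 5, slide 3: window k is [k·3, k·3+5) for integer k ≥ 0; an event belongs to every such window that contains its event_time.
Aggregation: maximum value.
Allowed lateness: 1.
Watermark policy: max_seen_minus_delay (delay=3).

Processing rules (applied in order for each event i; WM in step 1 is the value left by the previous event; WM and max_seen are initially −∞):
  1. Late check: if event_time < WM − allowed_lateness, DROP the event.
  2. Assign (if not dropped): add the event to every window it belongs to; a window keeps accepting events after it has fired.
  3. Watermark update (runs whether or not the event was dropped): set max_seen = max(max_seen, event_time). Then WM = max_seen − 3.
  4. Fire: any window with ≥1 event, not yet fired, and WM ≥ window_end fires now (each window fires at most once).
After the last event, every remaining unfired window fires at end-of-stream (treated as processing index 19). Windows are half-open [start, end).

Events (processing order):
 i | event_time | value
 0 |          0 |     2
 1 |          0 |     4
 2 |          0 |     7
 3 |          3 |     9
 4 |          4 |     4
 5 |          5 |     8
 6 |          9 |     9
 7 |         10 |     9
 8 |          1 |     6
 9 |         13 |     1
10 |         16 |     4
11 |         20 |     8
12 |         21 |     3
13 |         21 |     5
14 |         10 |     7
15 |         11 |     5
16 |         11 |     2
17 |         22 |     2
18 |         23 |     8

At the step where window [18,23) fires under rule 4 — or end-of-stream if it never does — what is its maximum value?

i=0 t=0 v=2: → [0,5); WM=-3
i=1 t=0 v=4: → [0,5); WM=-3
i=2 t=0 v=7: → [0,5); WM=-3
i=3 t=3 v=9: → [3,8),[0,5); WM=0
i=4 t=4 v=4: → [3,8),[0,5); WM=1
i=5 t=5 v=8: → [3,8); WM=2
i=6 t=9 v=9: → [9,14),[6,11); WM=6; [0,5) fires=9
i=7 t=10 v=9: → [9,14),[6,11); WM=7
i=8 t=1 v=6: DROP (t<7-1); WM=7
i=9 t=13 v=1: → [12,17),[9,14); WM=10; [3,8) fires=9
i=10 t=16 v=4: → [15,20),[12,17); WM=13; [6,11) fires=9
i=11 t=20 v=8: → [18,23); WM=17; [9,14) fires=9 [12,17) fires=4
i=12 t=21 v=3: → [21,26),[18,23); WM=18
i=13 t=21 v=5: → [21,26),[18,23); WM=18
i=14 t=10 v=7: DROP (t<18-1); WM=18
i=15 t=11 v=5: DROP (t<18-1); WM=18
i=16 t=11 v=2: DROP (t<18-1); WM=18
i=17 t=22 v=2: → [21,26),[18,23); WM=19
i=18 t=23 v=8: → [21,26); WM=20; [15,20) fires=4

8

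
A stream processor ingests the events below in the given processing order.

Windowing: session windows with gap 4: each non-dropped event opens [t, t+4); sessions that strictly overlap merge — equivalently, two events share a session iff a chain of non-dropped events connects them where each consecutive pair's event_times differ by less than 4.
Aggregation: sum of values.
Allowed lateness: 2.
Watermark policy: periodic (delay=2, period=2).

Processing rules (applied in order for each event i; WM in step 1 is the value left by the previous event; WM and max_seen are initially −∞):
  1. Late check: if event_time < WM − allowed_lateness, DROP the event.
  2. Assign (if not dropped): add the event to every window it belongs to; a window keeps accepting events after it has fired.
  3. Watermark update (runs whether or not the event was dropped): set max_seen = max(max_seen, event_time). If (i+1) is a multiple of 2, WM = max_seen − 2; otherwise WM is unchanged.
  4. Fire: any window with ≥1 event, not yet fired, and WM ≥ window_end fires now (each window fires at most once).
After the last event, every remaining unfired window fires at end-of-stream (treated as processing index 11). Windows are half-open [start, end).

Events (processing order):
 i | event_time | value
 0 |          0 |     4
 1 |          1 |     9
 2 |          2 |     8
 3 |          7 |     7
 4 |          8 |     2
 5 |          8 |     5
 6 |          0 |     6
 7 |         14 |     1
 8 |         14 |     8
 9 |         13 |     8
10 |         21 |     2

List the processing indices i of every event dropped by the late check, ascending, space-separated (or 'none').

6

i=0 t=0 v=4: → [0,4); WM=−∞
i=1 t=1 v=9: → [0,5); WM=-1
i=2 t=2 v=8: → [0,6); WM=-1
i=3 t=7 v=7: → [7,11); WM=5
i=4 t=8 v=2: → [7,12); WM=5
i=5 t=8 v=5: → [7,12); WM=6
i=6 t=0 v=6: DROP (t<6-2); WM=6
i=7 t=14 v=1: → [14,18); WM=12
i=8 t=14 v=8: → [14,18); WM=12
i=9 t=13 v=8: → [13,18); WM=12
i=10 t=21 v=2: → [21,25); WM=12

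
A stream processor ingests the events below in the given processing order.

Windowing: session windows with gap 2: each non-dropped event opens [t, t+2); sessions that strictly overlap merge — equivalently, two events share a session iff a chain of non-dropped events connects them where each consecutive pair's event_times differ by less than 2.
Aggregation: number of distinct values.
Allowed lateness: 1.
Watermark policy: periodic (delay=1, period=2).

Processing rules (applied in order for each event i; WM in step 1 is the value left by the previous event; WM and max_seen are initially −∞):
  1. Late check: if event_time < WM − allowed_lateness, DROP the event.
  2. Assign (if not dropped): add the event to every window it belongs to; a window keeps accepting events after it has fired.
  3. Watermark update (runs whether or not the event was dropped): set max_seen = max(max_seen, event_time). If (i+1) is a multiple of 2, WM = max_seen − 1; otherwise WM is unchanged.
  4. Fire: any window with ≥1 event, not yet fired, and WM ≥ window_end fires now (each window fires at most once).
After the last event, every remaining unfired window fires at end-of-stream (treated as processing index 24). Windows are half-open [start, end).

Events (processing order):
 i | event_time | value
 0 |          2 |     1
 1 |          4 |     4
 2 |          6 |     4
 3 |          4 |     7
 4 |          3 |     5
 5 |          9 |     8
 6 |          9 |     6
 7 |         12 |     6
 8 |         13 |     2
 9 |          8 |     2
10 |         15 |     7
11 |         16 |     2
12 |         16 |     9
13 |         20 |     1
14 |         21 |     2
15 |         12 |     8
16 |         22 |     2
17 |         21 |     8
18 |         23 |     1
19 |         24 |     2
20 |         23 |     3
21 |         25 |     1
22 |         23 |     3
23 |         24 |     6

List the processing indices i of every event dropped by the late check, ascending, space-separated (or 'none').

4 9 15

i=0 t=2 v=1: → [2,4); WM=−∞
i=1 t=4 v=4: → [4,6); WM=3
i=2 t=6 v=4: → [6,8); WM=3
i=3 t=4 v=7: → [4,6); WM=5
i=4 t=3 v=5: DROP (t<5-1); WM=5
i=5 t=9 v=8: → [9,11); WM=8
i=6 t=9 v=6: → [9,11); WM=8
i=7 t=12 v=6: → [12,14); WM=11
i=8 t=13 v=2: → [12,15); WM=11
i=9 t=8 v=2: DROP (t<11-1); WM=12
i=10 t=15 v=7: → [15,17); WM=12
i=11 t=16 v=2: → [15,18); WM=15
i=12 t=16 v=9: → [15,18); WM=15
i=13 t=20 v=1: → [20,22); WM=19
i=14 t=21 v=2: → [20,23); WM=19
i=15 t=12 v=8: DROP (t<19-1); WM=20
i=16 t=22 v=2: → [20,24); WM=20
i=17 t=21 v=8: → [20,24); WM=21
i=18 t=23 v=1: → [20,25); WM=21
i=19 t=24 v=2: → [20,26); WM=23
i=20 t=23 v=3: → [20,26); WM=23
i=21 t=25 v=1: → [20,27); WM=24
i=22 t=23 v=3: → [20,27); WM=24
i=23 t=24 v=6: → [20,27); WM=24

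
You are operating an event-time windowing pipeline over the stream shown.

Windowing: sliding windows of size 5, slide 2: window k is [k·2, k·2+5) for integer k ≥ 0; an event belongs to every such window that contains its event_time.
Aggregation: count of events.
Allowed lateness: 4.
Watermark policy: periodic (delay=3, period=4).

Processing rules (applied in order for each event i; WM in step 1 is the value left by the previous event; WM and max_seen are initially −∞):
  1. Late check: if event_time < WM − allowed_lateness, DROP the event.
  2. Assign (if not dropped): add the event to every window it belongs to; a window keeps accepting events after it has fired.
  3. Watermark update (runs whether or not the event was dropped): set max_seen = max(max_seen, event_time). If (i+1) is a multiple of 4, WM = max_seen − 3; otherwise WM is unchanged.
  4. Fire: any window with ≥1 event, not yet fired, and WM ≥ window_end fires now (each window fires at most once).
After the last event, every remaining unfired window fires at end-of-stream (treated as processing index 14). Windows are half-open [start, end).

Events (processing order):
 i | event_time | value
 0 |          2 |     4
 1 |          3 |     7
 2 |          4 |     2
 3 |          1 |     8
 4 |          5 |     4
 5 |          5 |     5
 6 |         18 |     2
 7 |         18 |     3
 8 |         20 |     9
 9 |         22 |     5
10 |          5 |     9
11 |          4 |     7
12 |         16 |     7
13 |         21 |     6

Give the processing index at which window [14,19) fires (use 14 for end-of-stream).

i=0 t=2 v=4: → [2,7),[0,5); WM=−∞
i=1 t=3 v=7: → [2,7),[0,5); WM=−∞
i=2 t=4 v=2: → [4,9),[2,7),[0,5); WM=−∞
i=3 t=1 v=8: → [0,5); WM=1
i=4 t=5 v=4: → [4,9),[2,7); WM=1
i=5 t=5 v=5: → [4,9),[2,7); WM=1
i=6 t=18 v=2: → [18,23),[16,21),[14,19); WM=1
i=7 t=18 v=3: → [18,23),[16,21),[14,19); WM=15; [0,5) fires=4 [2,7) fires=5 [4,9) fires=3
i=8 t=20 v=9: → [20,25),[18,23),[16,21); WM=15
i=9 t=22 v=5: → [22,27),[20,25),[18,23); WM=15
i=10 t=5 v=9: DROP (t<15-4); WM=15
i=11 t=4 v=7: DROP (t<15-4); WM=19; [14,19) fires=2
i=12 t=16 v=7: → [16,21),[14,19),[12,17); WM=19; [12,17) fires=1
i=13 t=21 v=6: → [20,25),[18,23); WM=19

11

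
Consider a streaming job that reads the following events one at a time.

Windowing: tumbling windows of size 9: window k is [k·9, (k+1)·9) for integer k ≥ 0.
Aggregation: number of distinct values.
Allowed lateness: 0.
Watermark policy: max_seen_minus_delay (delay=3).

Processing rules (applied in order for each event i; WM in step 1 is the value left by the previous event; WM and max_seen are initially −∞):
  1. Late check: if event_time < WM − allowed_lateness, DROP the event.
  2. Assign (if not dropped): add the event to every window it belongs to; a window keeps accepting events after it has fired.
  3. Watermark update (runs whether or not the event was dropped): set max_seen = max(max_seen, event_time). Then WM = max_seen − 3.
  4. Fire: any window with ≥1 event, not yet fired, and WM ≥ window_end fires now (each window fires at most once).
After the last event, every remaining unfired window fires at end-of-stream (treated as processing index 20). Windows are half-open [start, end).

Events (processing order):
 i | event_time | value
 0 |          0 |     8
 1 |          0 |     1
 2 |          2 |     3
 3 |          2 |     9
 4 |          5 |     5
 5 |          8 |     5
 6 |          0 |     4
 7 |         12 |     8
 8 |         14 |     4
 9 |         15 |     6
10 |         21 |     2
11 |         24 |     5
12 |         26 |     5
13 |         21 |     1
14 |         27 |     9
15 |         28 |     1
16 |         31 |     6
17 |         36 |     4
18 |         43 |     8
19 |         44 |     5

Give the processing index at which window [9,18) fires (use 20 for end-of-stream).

i=0 t=0 v=8: → [0,9); WM=-3
i=1 t=0 v=1: → [0,9); WM=-3
i=2 t=2 v=3: → [0,9); WM=-1
i=3 t=2 v=9: → [0,9); WM=-1
i=4 t=5 v=5: → [0,9); WM=2
i=5 t=8 v=5: → [0,9); WM=5
i=6 t=0 v=4: DROP (t<5-0); WM=5
i=7 t=12 v=8: → [9,18); WM=9; [0,9) fires=5
i=8 t=14 v=4: → [9,18); WM=11
i=9 t=15 v=6: → [9,18); WM=12
i=10 t=21 v=2: → [18,27); WM=18; [9,18) fires=3
i=11 t=24 v=5: → [18,27); WM=21
i=12 t=26 v=5: → [18,27); WM=23
i=13 t=21 v=1: DROP (t<23-0); WM=23
i=14 t=27 v=9: → [27,36); WM=24
i=15 t=28 v=1: → [27,36); WM=25
i=16 t=31 v=6: → [27,36); WM=28; [18,27) fires=2
i=17 t=36 v=4: → [36,45); WM=33
i=18 t=43 v=8: → [36,45); WM=40; [27,36) fires=3
i=19 t=44 v=5: → [36,45); WM=41

10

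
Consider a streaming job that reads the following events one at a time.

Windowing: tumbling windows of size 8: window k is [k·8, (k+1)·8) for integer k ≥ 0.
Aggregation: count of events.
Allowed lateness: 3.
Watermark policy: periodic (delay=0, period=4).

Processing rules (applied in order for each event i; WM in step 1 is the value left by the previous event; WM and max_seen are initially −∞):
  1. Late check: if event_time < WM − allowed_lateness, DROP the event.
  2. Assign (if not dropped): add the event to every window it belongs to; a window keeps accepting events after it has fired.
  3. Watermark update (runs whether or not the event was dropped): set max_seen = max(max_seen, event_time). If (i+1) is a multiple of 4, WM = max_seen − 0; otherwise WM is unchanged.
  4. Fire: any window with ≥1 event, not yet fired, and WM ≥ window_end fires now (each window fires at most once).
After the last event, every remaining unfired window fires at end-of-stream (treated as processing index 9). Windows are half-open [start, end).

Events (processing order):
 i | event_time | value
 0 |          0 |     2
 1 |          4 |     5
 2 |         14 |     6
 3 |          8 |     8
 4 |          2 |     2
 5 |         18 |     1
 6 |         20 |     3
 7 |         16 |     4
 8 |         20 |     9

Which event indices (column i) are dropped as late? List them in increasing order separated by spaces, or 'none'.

i=0 t=0 v=2: → [0,8); WM=−∞
i=1 t=4 v=5: → [0,8); WM=−∞
i=2 t=14 v=6: → [8,16); WM=−∞
i=3 t=8 v=8: → [8,16); WM=14; [0,8) fires=2
i=4 t=2 v=2: DROP (t<14-3); WM=14
i=5 t=18 v=1: → [16,24); WM=14
i=6 t=20 v=3: → [16,24); WM=14
i=7 t=16 v=4: → [16,24); WM=20; [8,16) fires=2
i=8 t=20 v=9: → [16,24); WM=20

4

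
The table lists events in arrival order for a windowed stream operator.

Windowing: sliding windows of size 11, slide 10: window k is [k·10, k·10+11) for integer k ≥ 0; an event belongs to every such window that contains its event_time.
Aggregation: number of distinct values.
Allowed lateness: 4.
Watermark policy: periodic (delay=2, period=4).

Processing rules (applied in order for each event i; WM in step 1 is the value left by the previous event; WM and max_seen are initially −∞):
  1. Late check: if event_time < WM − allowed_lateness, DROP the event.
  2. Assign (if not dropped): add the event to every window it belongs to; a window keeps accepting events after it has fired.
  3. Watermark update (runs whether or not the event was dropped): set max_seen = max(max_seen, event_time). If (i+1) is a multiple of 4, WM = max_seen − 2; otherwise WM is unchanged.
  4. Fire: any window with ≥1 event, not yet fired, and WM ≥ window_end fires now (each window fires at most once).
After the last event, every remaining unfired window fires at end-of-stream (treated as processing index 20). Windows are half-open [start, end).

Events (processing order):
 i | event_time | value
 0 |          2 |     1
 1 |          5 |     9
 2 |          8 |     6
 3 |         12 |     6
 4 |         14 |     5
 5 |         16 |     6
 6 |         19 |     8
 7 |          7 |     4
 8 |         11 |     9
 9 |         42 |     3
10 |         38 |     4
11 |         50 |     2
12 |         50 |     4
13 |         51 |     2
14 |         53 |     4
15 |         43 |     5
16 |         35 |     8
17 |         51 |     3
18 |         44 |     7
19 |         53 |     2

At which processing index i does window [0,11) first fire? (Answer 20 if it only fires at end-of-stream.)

i=0 t=2 v=1: → [0,11); WM=−∞
i=1 t=5 v=9: → [0,11); WM=−∞
i=2 t=8 v=6: → [0,11); WM=−∞
i=3 t=12 v=6: → [10,21); WM=10
i=4 t=14 v=5: → [10,21); WM=10
i=5 t=16 v=6: → [10,21); WM=10
i=6 t=19 v=8: → [10,21); WM=10
i=7 t=7 v=4: → [0,11); WM=17; [0,11) fires=4
i=8 t=11 v=9: DROP (t<17-4); WM=17
i=9 t=42 v=3: → [40,51); WM=17
i=10 t=38 v=4: → [30,41); WM=17
i=11 t=50 v=2: → [50,61),[40,51); WM=48; [10,21) fires=3 [30,41) fires=1
i=12 t=50 v=4: → [50,61),[40,51); WM=48
i=13 t=51 v=2: → [50,61); WM=48
i=14 t=53 v=4: → [50,61); WM=48
i=15 t=43 v=5: DROP (t<48-4); WM=51; [40,51) fires=3
i=16 t=35 v=8: DROP (t<51-4); WM=51
i=17 t=51 v=3: → [50,61); WM=51
i=18 t=44 v=7: DROP (t<51-4); WM=51
i=19 t=53 v=2: → [50,61); WM=51

7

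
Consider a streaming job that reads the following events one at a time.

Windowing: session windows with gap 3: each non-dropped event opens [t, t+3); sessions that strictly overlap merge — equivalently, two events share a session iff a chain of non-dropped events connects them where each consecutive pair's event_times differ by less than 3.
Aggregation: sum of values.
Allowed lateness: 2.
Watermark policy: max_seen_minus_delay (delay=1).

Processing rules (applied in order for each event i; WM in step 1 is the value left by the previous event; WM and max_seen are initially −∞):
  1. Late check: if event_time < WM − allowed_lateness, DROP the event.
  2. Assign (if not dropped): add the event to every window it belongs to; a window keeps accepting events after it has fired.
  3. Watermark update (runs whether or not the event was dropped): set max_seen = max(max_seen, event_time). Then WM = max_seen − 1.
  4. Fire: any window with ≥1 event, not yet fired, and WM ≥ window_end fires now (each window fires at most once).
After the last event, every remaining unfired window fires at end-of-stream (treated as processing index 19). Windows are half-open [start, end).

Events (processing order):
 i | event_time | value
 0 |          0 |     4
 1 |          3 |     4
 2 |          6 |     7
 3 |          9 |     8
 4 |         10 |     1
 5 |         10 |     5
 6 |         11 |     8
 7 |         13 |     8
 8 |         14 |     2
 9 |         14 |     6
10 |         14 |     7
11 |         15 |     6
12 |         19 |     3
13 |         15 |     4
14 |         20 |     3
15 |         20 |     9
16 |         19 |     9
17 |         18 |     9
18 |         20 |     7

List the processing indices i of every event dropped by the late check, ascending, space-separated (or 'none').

i=0 t=0 v=4: → [0,3); WM=-1
i=1 t=3 v=4: → [3,6); WM=2
i=2 t=6 v=7: → [6,9); WM=5
i=3 t=9 v=8: → [9,12); WM=8
i=4 t=10 v=1: → [9,13); WM=9
i=5 t=10 v=5: → [9,13); WM=9
i=6 t=11 v=8: → [9,14); WM=10
i=7 t=13 v=8: → [9,16); WM=12
i=8 t=14 v=2: → [9,17); WM=13
i=9 t=14 v=6: → [9,17); WM=13
i=10 t=14 v=7: → [9,17); WM=13
i=11 t=15 v=6: → [9,18); WM=14
i=12 t=19 v=3: → [19,22); WM=18
i=13 t=15 v=4: DROP (t<18-2); WM=18
i=14 t=20 v=3: → [19,23); WM=19
i=15 t=20 v=9: → [19,23); WM=19
i=16 t=19 v=9: → [19,23); WM=19
i=17 t=18 v=9: → [18,23); WM=19
i=18 t=20 v=7: → [18,23); WM=19

13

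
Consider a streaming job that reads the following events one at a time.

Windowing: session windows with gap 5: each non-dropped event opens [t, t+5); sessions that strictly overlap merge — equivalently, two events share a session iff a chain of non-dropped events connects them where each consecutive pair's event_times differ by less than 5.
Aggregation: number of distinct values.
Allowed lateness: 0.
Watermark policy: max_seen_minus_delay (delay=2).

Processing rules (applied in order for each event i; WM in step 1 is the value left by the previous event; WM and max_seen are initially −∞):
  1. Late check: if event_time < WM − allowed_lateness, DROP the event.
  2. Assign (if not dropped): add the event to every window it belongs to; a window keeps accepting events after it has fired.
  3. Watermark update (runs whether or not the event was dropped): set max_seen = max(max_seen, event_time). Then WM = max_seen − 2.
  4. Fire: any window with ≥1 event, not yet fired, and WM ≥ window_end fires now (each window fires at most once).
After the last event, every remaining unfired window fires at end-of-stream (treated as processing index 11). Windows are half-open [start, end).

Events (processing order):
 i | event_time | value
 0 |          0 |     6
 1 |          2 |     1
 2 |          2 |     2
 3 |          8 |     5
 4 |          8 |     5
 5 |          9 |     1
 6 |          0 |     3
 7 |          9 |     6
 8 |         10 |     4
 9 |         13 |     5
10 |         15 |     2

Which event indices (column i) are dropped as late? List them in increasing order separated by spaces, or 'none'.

i=0 t=0 v=6: → [0,5); WM=-2
i=1 t=2 v=1: → [0,7); WM=0
i=2 t=2 v=2: → [0,7); WM=0
i=3 t=8 v=5: → [8,13); WM=6
i=4 t=8 v=5: → [8,13); WM=6
i=5 t=9 v=1: → [8,14); WM=7
i=6 t=0 v=3: DROP (t<7-0); WM=7
i=7 t=9 v=6: → [8,14); WM=7
i=8 t=10 v=4: → [8,15); WM=8
i=9 t=13 v=5: → [8,18); WM=11
i=10 t=15 v=2: → [8,20); WM=13

6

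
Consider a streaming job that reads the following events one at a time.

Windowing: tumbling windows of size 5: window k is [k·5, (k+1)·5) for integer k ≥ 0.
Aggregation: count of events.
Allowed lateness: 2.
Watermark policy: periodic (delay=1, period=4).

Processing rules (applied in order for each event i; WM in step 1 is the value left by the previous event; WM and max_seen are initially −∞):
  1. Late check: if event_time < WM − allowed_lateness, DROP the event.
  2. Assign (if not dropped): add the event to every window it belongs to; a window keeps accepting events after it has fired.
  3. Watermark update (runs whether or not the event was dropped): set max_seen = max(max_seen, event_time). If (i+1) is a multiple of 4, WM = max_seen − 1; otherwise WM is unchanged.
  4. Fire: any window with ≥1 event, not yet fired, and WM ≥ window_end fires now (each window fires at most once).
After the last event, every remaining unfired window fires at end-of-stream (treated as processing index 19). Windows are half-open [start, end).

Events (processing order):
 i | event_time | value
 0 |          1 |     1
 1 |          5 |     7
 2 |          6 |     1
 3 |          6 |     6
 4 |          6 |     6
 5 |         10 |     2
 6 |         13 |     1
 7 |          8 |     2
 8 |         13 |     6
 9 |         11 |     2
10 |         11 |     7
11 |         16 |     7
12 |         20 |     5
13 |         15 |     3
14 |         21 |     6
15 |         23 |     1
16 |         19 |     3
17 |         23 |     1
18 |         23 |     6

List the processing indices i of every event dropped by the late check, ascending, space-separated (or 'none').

i=0 t=1 v=1: → [0,5); WM=−∞
i=1 t=5 v=7: → [5,10); WM=−∞
i=2 t=6 v=1: → [5,10); WM=−∞
i=3 t=6 v=6: → [5,10); WM=5; [0,5) fires=1
i=4 t=6 v=6: → [5,10); WM=5
i=5 t=10 v=2: → [10,15); WM=5
i=6 t=13 v=1: → [10,15); WM=5
i=7 t=8 v=2: → [5,10); WM=12; [5,10) fires=5
i=8 t=13 v=6: → [10,15); WM=12
i=9 t=11 v=2: → [10,15); WM=12
i=10 t=11 v=7: → [10,15); WM=12
i=11 t=16 v=7: → [15,20); WM=15; [10,15) fires=5
i=12 t=20 v=5: → [20,25); WM=15
i=13 t=15 v=3: → [15,20); WM=15
i=14 t=21 v=6: → [20,25); WM=15
i=15 t=23 v=1: → [20,25); WM=22; [15,20) fires=2
i=16 t=19 v=3: DROP (t<22-2); WM=22
i=17 t=23 v=1: → [20,25); WM=22
i=18 t=23 v=6: → [20,25); WM=22

16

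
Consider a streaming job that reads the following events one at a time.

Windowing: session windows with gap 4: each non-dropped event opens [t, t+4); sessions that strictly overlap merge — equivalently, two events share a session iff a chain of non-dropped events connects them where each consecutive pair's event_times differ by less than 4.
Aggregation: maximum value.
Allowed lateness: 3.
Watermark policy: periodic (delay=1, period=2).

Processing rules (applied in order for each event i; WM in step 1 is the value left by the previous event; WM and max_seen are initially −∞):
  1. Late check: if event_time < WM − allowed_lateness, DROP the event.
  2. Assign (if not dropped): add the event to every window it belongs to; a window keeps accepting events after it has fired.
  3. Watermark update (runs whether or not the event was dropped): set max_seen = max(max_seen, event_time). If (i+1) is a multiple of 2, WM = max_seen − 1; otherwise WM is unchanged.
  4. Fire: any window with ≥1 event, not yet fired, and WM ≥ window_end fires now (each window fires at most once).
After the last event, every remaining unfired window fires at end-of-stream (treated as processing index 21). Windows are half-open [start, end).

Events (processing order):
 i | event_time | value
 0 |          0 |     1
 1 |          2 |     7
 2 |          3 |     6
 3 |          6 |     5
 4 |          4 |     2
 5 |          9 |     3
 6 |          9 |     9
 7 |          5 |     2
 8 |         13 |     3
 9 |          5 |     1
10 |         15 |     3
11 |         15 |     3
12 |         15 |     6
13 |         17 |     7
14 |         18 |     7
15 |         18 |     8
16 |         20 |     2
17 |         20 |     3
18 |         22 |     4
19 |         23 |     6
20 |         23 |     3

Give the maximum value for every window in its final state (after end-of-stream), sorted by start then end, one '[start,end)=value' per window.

[0,13)=9 [13,27)=8

i=0 t=0 v=1: → [0,4); WM=−∞
i=1 t=2 v=7: → [0,6); WM=1
i=2 t=3 v=6: → [0,7); WM=1
i=3 t=6 v=5: → [0,10); WM=5
i=4 t=4 v=2: → [0,10); WM=5
i=5 t=9 v=3: → [0,13); WM=8
i=6 t=9 v=9: → [0,13); WM=8
i=7 t=5 v=2: → [0,13); WM=8
i=8 t=13 v=3: → [13,17); WM=8
i=9 t=5 v=1: → [0,13); WM=12
i=10 t=15 v=3: → [13,19); WM=12
i=11 t=15 v=3: → [13,19); WM=14
i=12 t=15 v=6: → [13,19); WM=14
i=13 t=17 v=7: → [13,21); WM=16
i=14 t=18 v=7: → [13,22); WM=16
i=15 t=18 v=8: → [13,22); WM=17
i=16 t=20 v=2: → [13,24); WM=17
i=17 t=20 v=3: → [13,24); WM=19
i=18 t=22 v=4: → [13,26); WM=19
i=19 t=23 v=6: → [13,27); WM=22
i=20 t=23 v=3: → [13,27); WM=22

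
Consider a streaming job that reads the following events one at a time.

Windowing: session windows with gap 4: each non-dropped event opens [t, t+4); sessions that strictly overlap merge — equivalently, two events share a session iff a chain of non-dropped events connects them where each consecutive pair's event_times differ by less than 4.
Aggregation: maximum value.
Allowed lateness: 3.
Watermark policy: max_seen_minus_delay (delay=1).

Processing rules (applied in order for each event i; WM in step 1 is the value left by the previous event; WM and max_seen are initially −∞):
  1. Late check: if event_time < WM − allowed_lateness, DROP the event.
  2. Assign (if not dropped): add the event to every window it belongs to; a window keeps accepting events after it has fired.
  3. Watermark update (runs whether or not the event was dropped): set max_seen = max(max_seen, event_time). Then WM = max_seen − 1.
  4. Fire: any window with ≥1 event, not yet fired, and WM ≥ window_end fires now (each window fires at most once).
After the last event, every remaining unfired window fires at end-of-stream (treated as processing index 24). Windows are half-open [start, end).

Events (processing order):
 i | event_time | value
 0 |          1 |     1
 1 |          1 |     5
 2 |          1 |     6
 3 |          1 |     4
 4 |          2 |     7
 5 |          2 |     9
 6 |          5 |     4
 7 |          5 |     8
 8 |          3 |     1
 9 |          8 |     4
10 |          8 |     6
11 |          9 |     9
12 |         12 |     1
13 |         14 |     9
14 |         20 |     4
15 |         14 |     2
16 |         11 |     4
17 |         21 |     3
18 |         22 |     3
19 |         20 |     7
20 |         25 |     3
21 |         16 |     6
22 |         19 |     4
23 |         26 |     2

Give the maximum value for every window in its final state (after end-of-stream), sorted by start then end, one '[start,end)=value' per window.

[1,18)=9 [20,30)=7

i=0 t=1 v=1: → [1,5); WM=0
i=1 t=1 v=5: → [1,5); WM=0
i=2 t=1 v=6: → [1,5); WM=0
i=3 t=1 v=4: → [1,5); WM=0
i=4 t=2 v=7: → [1,6); WM=1
i=5 t=2 v=9: → [1,6); WM=1
i=6 t=5 v=4: → [1,9); WM=4
i=7 t=5 v=8: → [1,9); WM=4
i=8 t=3 v=1: → [1,9); WM=4
i=9 t=8 v=4: → [1,12); WM=7
i=10 t=8 v=6: → [1,12); WM=7
i=11 t=9 v=9: → [1,13); WM=8
i=12 t=12 v=1: → [1,16); WM=11
i=13 t=14 v=9: → [1,18); WM=13
i=14 t=20 v=4: → [20,24); WM=19
i=15 t=14 v=2: DROP (t<19-3); WM=19
i=16 t=11 v=4: DROP (t<19-3); WM=19
i=17 t=21 v=3: → [20,25); WM=20
i=18 t=22 v=3: → [20,26); WM=21
i=19 t=20 v=7: → [20,26); WM=21
i=20 t=25 v=3: → [20,29); WM=24
i=21 t=16 v=6: DROP (t<24-3); WM=24
i=22 t=19 v=4: DROP (t<24-3); WM=24
i=23 t=26 v=2: → [20,30); WM=25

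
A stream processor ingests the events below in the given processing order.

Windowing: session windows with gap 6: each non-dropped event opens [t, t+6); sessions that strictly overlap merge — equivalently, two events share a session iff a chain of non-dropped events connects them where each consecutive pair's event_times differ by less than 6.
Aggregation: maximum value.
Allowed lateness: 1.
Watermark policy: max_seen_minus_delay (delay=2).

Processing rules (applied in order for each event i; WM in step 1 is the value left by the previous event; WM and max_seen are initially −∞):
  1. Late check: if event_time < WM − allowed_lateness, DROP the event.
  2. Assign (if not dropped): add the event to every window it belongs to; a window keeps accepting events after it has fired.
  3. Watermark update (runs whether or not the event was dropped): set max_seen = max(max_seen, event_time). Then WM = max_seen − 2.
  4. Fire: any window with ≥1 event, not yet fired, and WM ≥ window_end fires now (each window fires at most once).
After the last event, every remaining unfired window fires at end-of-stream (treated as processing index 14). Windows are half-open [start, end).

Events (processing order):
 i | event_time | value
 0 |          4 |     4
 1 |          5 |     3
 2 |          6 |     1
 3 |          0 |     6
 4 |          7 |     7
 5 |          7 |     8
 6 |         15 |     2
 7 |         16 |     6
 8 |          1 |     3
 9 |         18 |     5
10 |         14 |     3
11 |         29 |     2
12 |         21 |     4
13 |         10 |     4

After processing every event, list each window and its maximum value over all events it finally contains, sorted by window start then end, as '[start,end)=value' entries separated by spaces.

i=0 t=4 v=4: → [4,10); WM=2
i=1 t=5 v=3: → [4,11); WM=3
i=2 t=6 v=1: → [4,12); WM=4
i=3 t=0 v=6: DROP (t<4-1); WM=4
i=4 t=7 v=7: → [4,13); WM=5
i=5 t=7 v=8: → [4,13); WM=5
i=6 t=15 v=2: → [15,21); WM=13
i=7 t=16 v=6: → [15,22); WM=14
i=8 t=1 v=3: DROP (t<14-1); WM=14
i=9 t=18 v=5: → [15,24); WM=16
i=10 t=14 v=3: DROP (t<16-1); WM=16
i=11 t=29 v=2: → [29,35); WM=27
i=12 t=21 v=4: DROP (t<27-1); WM=27
i=13 t=10 v=4: DROP (t<27-1); WM=27

[4,13)=8 [15,24)=6 [29,35)=2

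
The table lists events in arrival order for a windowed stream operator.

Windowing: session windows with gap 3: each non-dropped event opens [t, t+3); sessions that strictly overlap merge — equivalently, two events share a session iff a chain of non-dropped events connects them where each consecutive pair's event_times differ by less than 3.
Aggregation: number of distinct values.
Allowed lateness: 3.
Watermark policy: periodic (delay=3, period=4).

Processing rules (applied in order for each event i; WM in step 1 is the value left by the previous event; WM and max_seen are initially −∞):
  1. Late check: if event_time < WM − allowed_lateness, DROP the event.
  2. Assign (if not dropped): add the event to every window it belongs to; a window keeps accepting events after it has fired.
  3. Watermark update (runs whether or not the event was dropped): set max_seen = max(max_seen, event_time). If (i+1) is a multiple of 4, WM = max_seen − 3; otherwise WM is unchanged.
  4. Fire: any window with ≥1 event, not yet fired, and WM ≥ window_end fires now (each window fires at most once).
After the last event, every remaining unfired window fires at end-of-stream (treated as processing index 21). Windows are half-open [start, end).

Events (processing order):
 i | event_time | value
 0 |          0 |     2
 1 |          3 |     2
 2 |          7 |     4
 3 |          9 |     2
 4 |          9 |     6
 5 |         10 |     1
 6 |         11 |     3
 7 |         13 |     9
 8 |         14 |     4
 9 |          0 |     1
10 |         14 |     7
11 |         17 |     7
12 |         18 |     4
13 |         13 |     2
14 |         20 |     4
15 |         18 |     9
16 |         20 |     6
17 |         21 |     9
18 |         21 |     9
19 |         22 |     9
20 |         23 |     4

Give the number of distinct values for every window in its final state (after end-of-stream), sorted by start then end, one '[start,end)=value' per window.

[0,3)=1 [3,6)=1 [7,17)=7 [17,26)=4

i=0 t=0 v=2: → [0,3); WM=−∞
i=1 t=3 v=2: → [3,6); WM=−∞
i=2 t=7 v=4: → [7,10); WM=−∞
i=3 t=9 v=2: → [7,12); WM=6
i=4 t=9 v=6: → [7,12); WM=6
i=5 t=10 v=1: → [7,13); WM=6
i=6 t=11 v=3: → [7,14); WM=6
i=7 t=13 v=9: → [7,16); WM=10
i=8 t=14 v=4: → [7,17); WM=10
i=9 t=0 v=1: DROP (t<10-3); WM=10
i=10 t=14 v=7: → [7,17); WM=10
i=11 t=17 v=7: → [17,20); WM=14
i=12 t=18 v=4: → [17,21); WM=14
i=13 t=13 v=2: → [7,17); WM=14
i=14 t=20 v=4: → [17,23); WM=14
i=15 t=18 v=9: → [17,23); WM=17
i=16 t=20 v=6: → [17,23); WM=17
i=17 t=21 v=9: → [17,24); WM=17
i=18 t=21 v=9: → [17,24); WM=17
i=19 t=22 v=9: → [17,25); WM=19
i=20 t=23 v=4: → [17,26); WM=19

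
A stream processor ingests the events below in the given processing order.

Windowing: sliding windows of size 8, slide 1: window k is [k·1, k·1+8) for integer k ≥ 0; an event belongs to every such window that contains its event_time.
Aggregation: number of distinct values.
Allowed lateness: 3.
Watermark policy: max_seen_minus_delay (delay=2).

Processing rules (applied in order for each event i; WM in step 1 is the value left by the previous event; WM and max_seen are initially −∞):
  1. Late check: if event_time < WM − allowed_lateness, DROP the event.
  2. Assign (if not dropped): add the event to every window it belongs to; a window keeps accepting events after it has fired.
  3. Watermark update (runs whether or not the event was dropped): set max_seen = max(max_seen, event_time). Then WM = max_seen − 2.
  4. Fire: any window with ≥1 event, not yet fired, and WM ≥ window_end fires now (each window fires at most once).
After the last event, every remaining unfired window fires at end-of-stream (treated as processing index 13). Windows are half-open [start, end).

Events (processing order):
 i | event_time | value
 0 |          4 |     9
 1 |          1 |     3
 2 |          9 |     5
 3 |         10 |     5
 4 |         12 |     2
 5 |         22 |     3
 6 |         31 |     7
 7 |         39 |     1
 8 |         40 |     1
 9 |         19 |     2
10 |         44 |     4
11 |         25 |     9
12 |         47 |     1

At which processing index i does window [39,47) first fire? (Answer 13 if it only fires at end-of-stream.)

13

i=0 t=4 v=9: → [4,12),[3,11),[2,10),[1,9),[0,8); WM=2
i=1 t=1 v=3: → [1,9),[0,8); WM=2
i=2 t=9 v=5: → [9,17),[8,16),[7,15),[6,14),[5,13),[4,12),[3,11),[2,10); WM=7
i=3 t=10 v=5: → [10,18),[9,17),[8,16),[7,15),[6,14),[5,13),[4,12),[3,11); WM=8; [0,8) fires=2
i=4 t=12 v=2: → [12,20),[11,19),[10,18),[9,17),[8,16),[7,15),[6,14),[5,13); WM=10; [1,9) fires=2 [2,10) fires=2
i=5 t=22 v=3: → [22,30),[21,29),[20,28),[19,27),[18,26),[17,25),[16,24),[15,23); WM=20; [3,11) fires=2 [4,12) fires=2 [5,13) fires=2 [6,14) fires=2 [7,15) fires=2 [8,16) fires=2 [9,17) fires=2 [10,18) fires=2 [11,19) fires=1 [12,20) fires=1
i=6 t=31 v=7: → [31,39),[30,38),[29,37),[28,36),[27,35),[26,34),[25,33),[24,32); WM=29; [15,23) fires=1 [16,24) fires=1 [17,25) fires=1 [18,26) fires=1 [19,27) fires=1 [20,28) fires=1 [21,29) fires=1
i=7 t=39 v=1: → [39,47),[38,46),[37,45),[36,44),[35,43),[34,42),[33,41),[32,40); WM=37; [22,30) fires=1 [24,32) fires=1 [25,33) fires=1 [26,34) fires=1 [27,35) fires=1 [28,36) fires=1 [29,37) fires=1
i=8 t=40 v=1: → [40,48),[39,47),[38,46),[37,45),[36,44),[35,43),[34,42),[33,41); WM=38; [30,38) fires=1
i=9 t=19 v=2: DROP (t<38-3); WM=38
i=10 t=44 v=4: → [44,52),[43,51),[42,50),[41,49),[40,48),[39,47),[38,46),[37,45); WM=42; [31,39) fires=1 [32,40) fires=1 [33,41) fires=1 [34,42) fires=1
i=11 t=25 v=9: DROP (t<42-3); WM=42
i=12 t=47 v=1: → [47,55),[46,54),[45,53),[44,52),[43,51),[42,50),[41,49),[40,48); WM=45; [35,43) fires=1 [36,44) fires=1 [37,45) fires=2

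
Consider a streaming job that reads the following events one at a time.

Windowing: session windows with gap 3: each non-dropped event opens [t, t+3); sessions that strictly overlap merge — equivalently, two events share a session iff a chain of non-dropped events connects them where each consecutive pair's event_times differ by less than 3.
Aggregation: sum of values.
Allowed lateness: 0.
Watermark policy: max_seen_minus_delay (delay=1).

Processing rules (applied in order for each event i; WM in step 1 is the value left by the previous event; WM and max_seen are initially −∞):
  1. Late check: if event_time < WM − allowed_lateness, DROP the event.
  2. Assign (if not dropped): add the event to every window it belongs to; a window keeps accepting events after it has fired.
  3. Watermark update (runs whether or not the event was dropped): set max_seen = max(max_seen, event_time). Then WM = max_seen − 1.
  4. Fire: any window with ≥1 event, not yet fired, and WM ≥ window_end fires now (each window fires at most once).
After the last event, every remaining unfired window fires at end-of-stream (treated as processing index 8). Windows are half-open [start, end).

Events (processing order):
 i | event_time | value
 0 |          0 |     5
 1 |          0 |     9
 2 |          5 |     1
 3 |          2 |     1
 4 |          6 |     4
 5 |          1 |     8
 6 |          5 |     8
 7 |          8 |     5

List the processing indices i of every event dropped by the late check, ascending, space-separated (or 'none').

i=0 t=0 v=5: → [0,3); WM=-1
i=1 t=0 v=9: → [0,3); WM=-1
i=2 t=5 v=1: → [5,8); WM=4
i=3 t=2 v=1: DROP (t<4-0); WM=4
i=4 t=6 v=4: → [5,9); WM=5
i=5 t=1 v=8: DROP (t<5-0); WM=5
i=6 t=5 v=8: → [5,9); WM=5
i=7 t=8 v=5: → [5,11); WM=7

3 5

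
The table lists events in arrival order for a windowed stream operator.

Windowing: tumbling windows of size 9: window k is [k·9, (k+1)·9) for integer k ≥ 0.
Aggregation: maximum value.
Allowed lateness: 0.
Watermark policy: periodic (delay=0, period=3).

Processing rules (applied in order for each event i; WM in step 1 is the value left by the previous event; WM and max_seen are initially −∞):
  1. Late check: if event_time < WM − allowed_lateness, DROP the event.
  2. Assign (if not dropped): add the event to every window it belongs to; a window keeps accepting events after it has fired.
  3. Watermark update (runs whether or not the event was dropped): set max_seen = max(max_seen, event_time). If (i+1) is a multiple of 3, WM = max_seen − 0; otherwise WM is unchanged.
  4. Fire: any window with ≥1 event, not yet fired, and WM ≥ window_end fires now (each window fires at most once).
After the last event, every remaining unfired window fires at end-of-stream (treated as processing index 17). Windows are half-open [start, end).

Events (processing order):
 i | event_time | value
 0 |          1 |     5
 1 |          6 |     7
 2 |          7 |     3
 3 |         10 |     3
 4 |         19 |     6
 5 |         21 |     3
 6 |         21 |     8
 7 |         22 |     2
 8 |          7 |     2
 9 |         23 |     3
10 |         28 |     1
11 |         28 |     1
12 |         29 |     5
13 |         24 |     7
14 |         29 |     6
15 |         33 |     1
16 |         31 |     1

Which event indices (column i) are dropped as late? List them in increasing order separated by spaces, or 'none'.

8 13

i=0 t=1 v=5: → [0,9); WM=−∞
i=1 t=6 v=7: → [0,9); WM=−∞
i=2 t=7 v=3: → [0,9); WM=7
i=3 t=10 v=3: → [9,18); WM=7
i=4 t=19 v=6: → [18,27); WM=7
i=5 t=21 v=3: → [18,27); WM=21; [0,9) fires=7 [9,18) fires=3
i=6 t=21 v=8: → [18,27); WM=21
i=7 t=22 v=2: → [18,27); WM=21
i=8 t=7 v=2: DROP (t<21-0); WM=22
i=9 t=23 v=3: → [18,27); WM=22
i=10 t=28 v=1: → [27,36); WM=22
i=11 t=28 v=1: → [27,36); WM=28; [18,27) fires=8
i=12 t=29 v=5: → [27,36); WM=28
i=13 t=24 v=7: DROP (t<28-0); WM=28
i=14 t=29 v=6: → [27,36); WM=29
i=15 t=33 v=1: → [27,36); WM=29
i=16 t=31 v=1: → [27,36); WM=29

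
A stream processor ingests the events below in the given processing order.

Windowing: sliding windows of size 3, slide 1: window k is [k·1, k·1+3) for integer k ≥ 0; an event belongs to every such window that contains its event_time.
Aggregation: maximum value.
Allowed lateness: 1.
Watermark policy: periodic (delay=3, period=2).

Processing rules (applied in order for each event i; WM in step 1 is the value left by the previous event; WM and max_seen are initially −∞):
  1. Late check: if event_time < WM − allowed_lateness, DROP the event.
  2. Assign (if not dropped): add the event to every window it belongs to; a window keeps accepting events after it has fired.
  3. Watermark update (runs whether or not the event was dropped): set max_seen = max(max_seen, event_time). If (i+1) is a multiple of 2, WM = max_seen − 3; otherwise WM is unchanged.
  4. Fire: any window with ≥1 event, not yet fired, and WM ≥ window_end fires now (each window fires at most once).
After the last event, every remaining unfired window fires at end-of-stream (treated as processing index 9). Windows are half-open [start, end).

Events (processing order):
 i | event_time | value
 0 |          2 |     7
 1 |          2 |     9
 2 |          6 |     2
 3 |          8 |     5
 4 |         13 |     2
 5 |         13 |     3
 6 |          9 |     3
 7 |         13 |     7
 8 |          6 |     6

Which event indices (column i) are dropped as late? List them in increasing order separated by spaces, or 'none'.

i=0 t=2 v=7: → [2,5),[1,4),[0,3); WM=−∞
i=1 t=2 v=9: → [2,5),[1,4),[0,3); WM=-1
i=2 t=6 v=2: → [6,9),[5,8),[4,7); WM=-1
i=3 t=8 v=5: → [8,11),[7,10),[6,9); WM=5; [0,3) fires=9 [1,4) fires=9 [2,5) fires=9
i=4 t=13 v=2: → [13,16),[12,15),[11,14); WM=5
i=5 t=13 v=3: → [13,16),[12,15),[11,14); WM=10; [4,7) fires=2 [5,8) fires=2 [6,9) fires=5 [7,10) fires=5
i=6 t=9 v=3: → [9,12),[8,11),[7,10); WM=10
i=7 t=13 v=7: → [13,16),[12,15),[11,14); WM=10
i=8 t=6 v=6: DROP (t<10-1); WM=10

8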